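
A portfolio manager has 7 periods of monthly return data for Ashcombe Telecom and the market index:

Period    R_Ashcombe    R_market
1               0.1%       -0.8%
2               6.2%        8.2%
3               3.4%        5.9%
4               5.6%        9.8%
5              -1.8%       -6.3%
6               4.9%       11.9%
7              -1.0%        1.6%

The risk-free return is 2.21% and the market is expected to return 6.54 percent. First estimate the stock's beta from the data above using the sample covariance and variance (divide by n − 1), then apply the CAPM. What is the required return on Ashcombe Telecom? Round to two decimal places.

4.25%

Mean R_i = (0.1 + 6.2 + 3.4 + 5.6 − 1.8 + 4.9 − 1.0) / 7 = 2.4857%
Mean R_m = (-0.8 + 8.2 + 5.9 + 9.8 − 6.3 + 11.9 + 1.6) / 7 = 4.3286%
Σ(R_i − R̄_i)(R_m − R̄_m) = 118.4329  ⇒  Cov = 118.4329 / 6 = 19.7388
Σ(R_m − R̄_m)² = 251.4343  ⇒  Var(R_m) = 251.4343 / 6 = 41.9057
β = Cov / Var(R_m) = 19.7388 / 41.9057 = 0.4710
MRP = 6.54% − 2.21% = 4.33%
E(R) = R_f + β × MRP = 2.21% + 0.4710 × 4.33% = 4.25%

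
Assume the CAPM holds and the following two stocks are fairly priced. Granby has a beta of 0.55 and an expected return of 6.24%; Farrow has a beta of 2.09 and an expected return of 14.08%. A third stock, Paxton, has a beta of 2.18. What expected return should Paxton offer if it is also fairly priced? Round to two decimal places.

14.54%

MRP (SML slope) = (14.08% − 6.24%) / (2.09 − 0.55) = 7.84% / 1.54 = 5.0909%
R_f (intercept) = 6.24% − 0.55 × 5.0909% = 3.4400%
E(R_Paxton) = R_f + β × MRP = 3.4400% + 2.18 × 5.0909% = 14.54%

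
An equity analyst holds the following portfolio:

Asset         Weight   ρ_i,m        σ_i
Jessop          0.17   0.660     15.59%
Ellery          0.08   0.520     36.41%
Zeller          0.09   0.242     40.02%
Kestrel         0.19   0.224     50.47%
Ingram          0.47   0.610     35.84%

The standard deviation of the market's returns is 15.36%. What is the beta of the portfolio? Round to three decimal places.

β_Jessop = 0.660 × 15.59% / 15.36% = 0.6699
β_Ellery = 0.520 × 36.41% / 15.36% = 1.2326
β_Zeller = 0.242 × 40.02% / 15.36% = 0.6305
β_Kestrel = 0.224 × 50.47% / 15.36% = 0.7360
β_Ingram = 0.610 × 35.84% / 15.36% = 1.4233
β_P = Σ w_i β_i = 0.17×0.6699 + 0.08×1.2326 + 0.09×0.6305 + 0.19×0.7360 + 0.47×1.4233 = 1.0780

1.078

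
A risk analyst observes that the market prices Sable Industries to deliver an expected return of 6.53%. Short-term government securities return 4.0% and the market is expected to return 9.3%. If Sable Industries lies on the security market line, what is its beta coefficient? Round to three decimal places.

0.477

MRP = 9.3% − 4.0% = 5.30%
β = (E(R) − R_f) / MRP = (6.53% − 4.0%) / 5.3% = 2.53% / 5.3% = 0.477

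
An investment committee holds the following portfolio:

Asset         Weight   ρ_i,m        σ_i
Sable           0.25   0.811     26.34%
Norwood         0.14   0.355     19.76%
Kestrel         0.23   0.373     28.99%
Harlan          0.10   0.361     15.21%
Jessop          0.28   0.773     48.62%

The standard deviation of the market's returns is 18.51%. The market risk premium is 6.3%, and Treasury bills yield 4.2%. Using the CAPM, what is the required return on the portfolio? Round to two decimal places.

10.97%

β_Sable = 0.811 × 26.34% / 18.51% = 1.1541
β_Norwood = 0.355 × 19.76% / 18.51% = 0.3790
β_Kestrel = 0.373 × 28.99% / 18.51% = 0.5842
β_Harlan = 0.361 × 15.21% / 18.51% = 0.2966
β_Jessop = 0.773 × 48.62% / 18.51% = 2.0304
β_P = Σ w_i β_i = 0.25×1.1541 + 0.14×0.3790 + 0.23×0.5842 + 0.10×0.2966 + 0.28×2.0304 = 1.0741
E(R_P) = R_f + β_P × MRP = 4.2% + 1.0741 × 6.3% = 10.97%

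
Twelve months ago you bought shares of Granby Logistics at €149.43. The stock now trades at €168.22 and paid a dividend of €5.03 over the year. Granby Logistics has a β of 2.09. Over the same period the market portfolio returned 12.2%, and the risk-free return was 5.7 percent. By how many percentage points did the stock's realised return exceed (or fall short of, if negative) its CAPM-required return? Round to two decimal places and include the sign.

-3.34%

Realised HPR = (P1 + D1 − P0) / P0 = (168.22 + 5.03 − 149.43) / 149.43 = 23.82 / 149.43 = 15.9406%
MRP = 12.2% − 5.7% = 6.50%
CAPM required = R_f + β·MRP = 5.7% + 2.09 × 6.5% = 19.2850%
α = realised − required = 15.9406% − 19.2850% = -3.34%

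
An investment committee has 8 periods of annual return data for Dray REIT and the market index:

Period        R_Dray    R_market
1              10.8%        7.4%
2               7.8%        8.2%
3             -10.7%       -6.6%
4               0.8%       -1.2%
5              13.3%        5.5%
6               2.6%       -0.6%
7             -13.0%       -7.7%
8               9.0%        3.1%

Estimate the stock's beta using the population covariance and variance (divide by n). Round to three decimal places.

1.519

Mean R_i = (10.8 + 7.8 − 10.7 + 0.8 + 13.3 + 2.6 − 13.0 + 9.0) / 8 = 2.5750%
Mean R_m = (7.4 + 8.2 − 6.6 − 1.2 + 5.5 − 0.6 − 7.7 + 3.1) / 8 = 1.0125%
Σ(R_i − R̄_i)(R_m − R̄_m) = 392.2725  ⇒  Cov = 392.2725 / 8 = 49.0341
Σ(R_m − R̄_m)² = 258.3088  ⇒  Var(R_m) = 258.3088 / 8 = 32.2886
β = Cov / Var(R_m) = 49.0341 / 32.2886 = 1.5186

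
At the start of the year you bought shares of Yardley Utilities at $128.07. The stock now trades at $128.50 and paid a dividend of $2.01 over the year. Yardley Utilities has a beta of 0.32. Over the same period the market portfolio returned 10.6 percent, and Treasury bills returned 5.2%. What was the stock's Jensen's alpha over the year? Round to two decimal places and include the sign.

-5.02%

Realised HPR = (P1 + D1 − P0) / P0 = (128.50 + 2.01 − 128.07) / 128.07 = 2.44 / 128.07 = 1.9052%
MRP = 10.6% − 5.2% = 5.40%
CAPM required = R_f + β·MRP = 5.2% + 0.32 × 5.4% = 6.9280%
α = realised − required = 1.9052% − 6.9280% = -5.02%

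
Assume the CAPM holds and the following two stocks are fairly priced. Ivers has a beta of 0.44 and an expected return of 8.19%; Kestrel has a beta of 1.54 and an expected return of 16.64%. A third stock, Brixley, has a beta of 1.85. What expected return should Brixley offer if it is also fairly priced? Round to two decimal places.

MRP (SML slope) = (16.64% − 8.19%) / (1.54 − 0.44) = 8.45% / 1.10 = 7.6818%
R_f (intercept) = 8.19% − 0.44 × 7.6818% = 4.8100%
E(R_Brixley) = R_f + β × MRP = 4.8100% + 1.85 × 7.6818% = 19.02%

19.02%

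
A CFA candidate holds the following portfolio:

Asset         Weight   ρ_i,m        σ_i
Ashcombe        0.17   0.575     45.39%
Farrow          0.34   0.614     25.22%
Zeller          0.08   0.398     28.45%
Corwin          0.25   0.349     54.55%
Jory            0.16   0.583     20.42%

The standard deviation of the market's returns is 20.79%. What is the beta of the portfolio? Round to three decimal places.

β_Ashcombe = 0.575 × 45.39% / 20.79% = 1.2554
β_Farrow = 0.614 × 25.22% / 20.79% = 0.7448
β_Zeller = 0.398 × 28.45% / 20.79% = 0.5446
β_Corwin = 0.349 × 54.55% / 20.79% = 0.9157
β_Jory = 0.583 × 20.42% / 20.79% = 0.5726
β_P = Σ w_i β_i = 0.17×1.2554 + 0.34×0.7448 + 0.08×0.5446 + 0.25×0.9157 + 0.16×0.5726 = 0.8308

0.831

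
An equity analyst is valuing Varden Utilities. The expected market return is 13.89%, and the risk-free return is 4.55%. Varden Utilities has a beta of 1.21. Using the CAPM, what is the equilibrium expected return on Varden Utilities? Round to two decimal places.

15.85%

Market risk premium = E(R_m) − R_f = 13.89% − 4.55% = 9.34%
E(R) = R_f + β × MRP = 4.55% + 1.21 × 9.34% = 15.85%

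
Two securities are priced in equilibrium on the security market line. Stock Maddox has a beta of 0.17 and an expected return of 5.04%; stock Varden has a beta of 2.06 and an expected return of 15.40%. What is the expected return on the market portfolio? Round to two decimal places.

9.59%

Both satisfy E(R) = R_f + β·MRP, so the slope of the SML is
MRP = (15.40% − 5.04%) / (2.06 − 0.17) = 10.36% / 1.89 = 5.4815%
R_f = E(R_Maddox) − β_Maddox·MRP = 5.04% − 0.17 × 5.4815% = 4.1081%
E(R_m) = R_f + MRP = 4.1081% + 5.4815% = 9.59%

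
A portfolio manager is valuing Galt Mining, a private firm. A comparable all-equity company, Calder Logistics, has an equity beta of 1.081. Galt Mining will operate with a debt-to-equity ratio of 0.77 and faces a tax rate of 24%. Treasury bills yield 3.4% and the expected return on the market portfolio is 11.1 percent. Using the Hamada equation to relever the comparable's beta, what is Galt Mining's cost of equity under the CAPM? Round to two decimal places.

16.59%

β_L = β_U × [1 + (1 − t)(D/E)] = 1.081 × [1 + (1 − 0.24) × 0.77]
    = 1.081 × [1 + 0.76 × 0.77] = 1.081 × 1.5852 = 1.7136
MRP = 11.1% − 3.4% = 7.70%
E(R) = R_f + β_L × MRP = 3.4% + 1.7136 × 7.7% = 16.59%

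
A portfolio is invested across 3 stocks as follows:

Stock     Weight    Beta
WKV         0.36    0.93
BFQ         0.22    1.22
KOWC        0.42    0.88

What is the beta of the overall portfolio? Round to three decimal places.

0.973

β_P = Σ w_i β_i = 0.36×0.93 + 0.22×1.22 + 0.42×0.88 = 0.9728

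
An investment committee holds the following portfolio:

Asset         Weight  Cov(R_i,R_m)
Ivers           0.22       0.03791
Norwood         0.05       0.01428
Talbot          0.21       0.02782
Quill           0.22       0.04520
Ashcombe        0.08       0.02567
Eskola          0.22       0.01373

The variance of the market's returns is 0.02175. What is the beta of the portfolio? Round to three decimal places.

β_Ivers = 0.03791 / 0.02175 = 1.7430
β_Norwood = 0.01428 / 0.02175 = 0.6566
β_Talbot = 0.02782 / 0.02175 = 1.2791
β_Quill = 0.04520 / 0.02175 = 2.0782
β_Ashcombe = 0.02567 / 0.02175 = 1.1802
β_Eskola = 0.01373 / 0.02175 = 0.6313
β_P = Σ w_i β_i = 0.22×1.7430 + 0.05×0.6566 + 0.21×1.2791 + 0.22×2.0782 + 0.08×1.1802 + 0.22×0.6313 = 1.3754

1.375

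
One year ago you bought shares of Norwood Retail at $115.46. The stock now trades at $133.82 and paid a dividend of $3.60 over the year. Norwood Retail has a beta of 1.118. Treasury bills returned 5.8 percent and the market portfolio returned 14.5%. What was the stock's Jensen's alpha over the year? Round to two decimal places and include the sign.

+3.49%

Realised HPR = (P1 + D1 − P0) / P0 = (133.82 + 3.60 − 115.46) / 115.46 = 21.96 / 115.46 = 19.0196%
MRP = 14.5% − 5.8% = 8.70%
CAPM required = R_f + β·MRP = 5.8% + 1.118 × 8.7% = 15.5266%
α = realised − required = 19.0196% − 15.5266% = +3.49%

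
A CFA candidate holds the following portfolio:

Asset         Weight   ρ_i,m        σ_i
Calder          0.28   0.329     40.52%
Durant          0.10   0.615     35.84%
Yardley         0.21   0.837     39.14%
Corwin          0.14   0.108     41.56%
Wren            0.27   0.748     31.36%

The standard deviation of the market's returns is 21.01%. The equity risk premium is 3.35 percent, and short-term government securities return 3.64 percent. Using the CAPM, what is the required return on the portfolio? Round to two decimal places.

β_Calder = 0.329 × 40.52% / 21.01% = 0.6345
β_Durant = 0.615 × 35.84% / 21.01% = 1.0491
β_Yardley = 0.837 × 39.14% / 21.01% = 1.5593
β_Corwin = 0.108 × 41.56% / 21.01% = 0.2136
β_Wren = 0.748 × 31.36% / 21.01% = 1.1165
β_P = Σ w_i β_i = 0.28×0.6345 + 0.10×1.0491 + 0.21×1.5593 + 0.14×0.2136 + 0.27×1.1165 = 0.9414
E(R_P) = R_f + β_P × MRP = 3.64% + 0.9414 × 3.35% = 6.79%

6.79%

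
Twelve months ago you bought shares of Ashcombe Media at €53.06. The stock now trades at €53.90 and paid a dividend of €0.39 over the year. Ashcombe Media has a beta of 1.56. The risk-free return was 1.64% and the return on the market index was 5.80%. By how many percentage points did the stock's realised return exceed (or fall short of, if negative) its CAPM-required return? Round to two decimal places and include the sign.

-5.81%

Realised HPR = (P1 + D1 − P0) / P0 = (53.90 + 0.39 − 53.06) / 53.06 = 1.23 / 53.06 = 2.3181%
MRP = 5.80% − 1.64% = 4.16%
CAPM required = R_f + β·MRP = 1.64% + 1.56 × 4.16% = 8.1296%
α = realised − required = 2.3181% − 8.1296% = -5.81%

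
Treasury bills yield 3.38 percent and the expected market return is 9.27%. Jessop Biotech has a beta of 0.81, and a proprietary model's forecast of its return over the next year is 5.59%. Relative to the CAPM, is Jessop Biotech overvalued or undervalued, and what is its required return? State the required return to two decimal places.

Overvalued; required return 8.15%

MRP = 9.27% − 3.38% = 5.89%
Required return = R_f + β·MRP = 3.38% + 0.81 × 5.89% = 8.15%
Forecast 5.59% < required 8.15% → the stock plots below the SML → overvalued.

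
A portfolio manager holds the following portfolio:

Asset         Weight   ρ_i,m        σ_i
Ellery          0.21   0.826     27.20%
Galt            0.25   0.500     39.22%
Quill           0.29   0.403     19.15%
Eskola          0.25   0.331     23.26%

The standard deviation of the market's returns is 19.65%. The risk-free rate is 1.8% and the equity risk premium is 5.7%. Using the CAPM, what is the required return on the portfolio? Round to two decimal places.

β_Ellery = 0.826 × 27.20% / 19.65% = 1.1434
β_Galt = 0.500 × 39.22% / 19.65% = 0.9980
β_Quill = 0.403 × 19.15% / 19.65% = 0.3927
β_Eskola = 0.331 × 23.26% / 19.65% = 0.3918
β_P = Σ w_i β_i = 0.21×1.1434 + 0.25×0.9980 + 0.29×0.3927 + 0.25×0.3918 = 0.7014
E(R_P) = R_f + β_P × MRP = 1.8% + 0.7014 × 5.7% = 5.80%

5.80%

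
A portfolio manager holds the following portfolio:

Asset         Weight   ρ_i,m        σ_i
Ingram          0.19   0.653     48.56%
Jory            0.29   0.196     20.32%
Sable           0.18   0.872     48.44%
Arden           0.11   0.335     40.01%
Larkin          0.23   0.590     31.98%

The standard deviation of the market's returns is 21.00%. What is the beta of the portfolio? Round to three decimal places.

β_Ingram = 0.653 × 48.56% / 21.00% = 1.5100
β_Jory = 0.196 × 20.32% / 21.00% = 0.1897
β_Sable = 0.872 × 48.44% / 21.00% = 2.0114
β_Arden = 0.335 × 40.01% / 21.00% = 0.6383
β_Larkin = 0.590 × 31.98% / 21.00% = 0.8985
β_P = Σ w_i β_i = 0.19×1.5100 + 0.29×0.1897 + 0.18×2.0114 + 0.11×0.6383 + 0.23×0.8985 = 0.9808

0.981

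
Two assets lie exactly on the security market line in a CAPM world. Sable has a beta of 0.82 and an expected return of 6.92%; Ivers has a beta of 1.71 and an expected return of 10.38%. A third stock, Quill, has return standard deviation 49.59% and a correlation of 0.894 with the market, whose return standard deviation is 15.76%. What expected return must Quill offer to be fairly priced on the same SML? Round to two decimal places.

14.67%

MRP = (10.38% − 6.92%) / (1.71 − 0.82) = 3.8876%
R_f = 6.92% − 0.82 × 3.8876% = 3.7322%
β_Quill = ρ·σ_i/σ_m = 0.894 × 49.59 / 15.76 = 2.8130
E(R_Quill) = R_f + β × MRP = 3.7322% + 2.8130 × 3.8876% = 14.67%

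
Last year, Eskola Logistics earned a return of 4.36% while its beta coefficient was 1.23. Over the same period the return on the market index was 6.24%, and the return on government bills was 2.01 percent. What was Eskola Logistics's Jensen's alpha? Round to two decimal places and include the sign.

Market excess return = 6.24% − 2.01% = 4.23%
CAPM benchmark = R_f + β(R_m − R_f) = 2.01% + 1.23 × 4.23% = 7.2129%
α = actual − benchmark = 4.36% − 7.2129% = -2.85%

-2.85%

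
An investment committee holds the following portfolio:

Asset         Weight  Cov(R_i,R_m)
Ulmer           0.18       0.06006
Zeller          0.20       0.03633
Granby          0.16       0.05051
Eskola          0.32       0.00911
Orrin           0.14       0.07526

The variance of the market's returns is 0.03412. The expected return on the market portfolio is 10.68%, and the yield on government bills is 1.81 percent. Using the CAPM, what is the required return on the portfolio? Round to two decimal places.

12.11%

β_Ulmer = 0.06006 / 0.03412 = 1.7603
β_Zeller = 0.03633 / 0.03412 = 1.0648
β_Granby = 0.05051 / 0.03412 = 1.4804
β_Eskola = 0.00911 / 0.03412 = 0.2670
β_Orrin = 0.07526 / 0.03412 = 2.2057
β_P = Σ w_i β_i = 0.18×1.7603 + 0.20×1.0648 + 0.16×1.4804 + 0.32×0.2670 + 0.14×2.2057 = 1.1609
MRP = 10.68% − 1.81% = 8.87%
E(R_P) = R_f + β_P × MRP = 1.81% + 1.1609 × 8.87% = 12.11%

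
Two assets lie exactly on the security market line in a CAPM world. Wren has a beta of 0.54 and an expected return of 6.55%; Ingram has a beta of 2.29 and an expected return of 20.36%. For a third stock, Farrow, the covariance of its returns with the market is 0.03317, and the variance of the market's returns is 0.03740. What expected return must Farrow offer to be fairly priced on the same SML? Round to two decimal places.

MRP = (20.36% − 6.55%) / (2.29 − 0.54) = 7.8914%
R_f = 6.55% − 0.54 × 7.8914% = 2.2886%
β_Farrow = Cov / Var(R_m) = 0.03317 / 0.03740 = 0.8869
E(R_Farrow) = R_f + β × MRP = 2.2886% + 0.8869 × 7.8914% = 9.29%

9.29%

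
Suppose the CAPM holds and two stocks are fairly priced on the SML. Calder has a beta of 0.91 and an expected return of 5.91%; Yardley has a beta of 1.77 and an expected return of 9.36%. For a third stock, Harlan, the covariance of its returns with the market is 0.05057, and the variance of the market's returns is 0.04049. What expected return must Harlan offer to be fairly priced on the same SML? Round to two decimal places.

MRP = (9.36% − 5.91%) / (1.77 − 0.91) = 4.0116%
R_f = 5.91% − 0.91 × 4.0116% = 2.2594%
β_Harlan = Cov / Var(R_m) = 0.05057 / 0.04049 = 1.2490
E(R_Harlan) = R_f + β × MRP = 2.2594% + 1.2490 × 4.0116% = 7.27%

7.27%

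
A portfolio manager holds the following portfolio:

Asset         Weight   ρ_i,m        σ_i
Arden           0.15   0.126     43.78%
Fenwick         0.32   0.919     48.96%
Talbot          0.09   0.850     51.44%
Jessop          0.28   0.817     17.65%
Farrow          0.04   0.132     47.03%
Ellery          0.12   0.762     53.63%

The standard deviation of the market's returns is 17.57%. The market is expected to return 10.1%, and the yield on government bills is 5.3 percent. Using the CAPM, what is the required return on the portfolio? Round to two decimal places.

13.05%

β_Arden = 0.126 × 43.78% / 17.57% = 0.3140
β_Fenwick = 0.919 × 48.96% / 17.57% = 2.5609
β_Talbot = 0.850 × 51.44% / 17.57% = 2.4886
β_Jessop = 0.817 × 17.65% / 17.57% = 0.8207
β_Farrow = 0.132 × 47.03% / 17.57% = 0.3533
β_Ellery = 0.762 × 53.63% / 17.57% = 2.3259
β_P = Σ w_i β_i = 0.15×0.3140 + 0.32×2.5609 + 0.09×2.4886 + 0.28×0.8207 + 0.04×0.3533 + 0.12×2.3259 = 1.6136
MRP = 10.1% − 5.3% = 4.80%
E(R_P) = R_f + β_P × MRP = 5.3% + 1.6136 × 4.8% = 13.05%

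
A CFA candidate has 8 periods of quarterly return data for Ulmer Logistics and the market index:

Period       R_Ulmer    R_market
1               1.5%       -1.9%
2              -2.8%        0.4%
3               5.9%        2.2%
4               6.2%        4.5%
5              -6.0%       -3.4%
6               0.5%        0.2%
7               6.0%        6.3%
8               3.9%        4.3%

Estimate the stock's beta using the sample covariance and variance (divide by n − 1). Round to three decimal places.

Mean R_i = (1.5 − 2.8 + 5.9 + 6.2 − 6.0 + 0.5 + 6.0 + 3.9) / 8 = 1.9000%
Mean R_m = (-1.9 + 0.4 + 2.2 + 4.5 − 3.4 + 0.2 + 6.3 + 4.3) / 8 = 1.5750%
Σ(R_i − R̄_i)(R_m − R̄_m) = 88.0400  ⇒  Cov = 88.0400 / 7 = 12.5771
Σ(R_m − R̄_m)² = 78.7950  ⇒  Var(R_m) = 78.7950 / 7 = 11.2564
β = Cov / Var(R_m) = 12.5771 / 11.2564 = 1.1173

1.117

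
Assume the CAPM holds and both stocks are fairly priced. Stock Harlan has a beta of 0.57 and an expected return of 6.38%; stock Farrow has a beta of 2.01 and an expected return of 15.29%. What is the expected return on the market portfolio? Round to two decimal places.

9.04%

Both satisfy E(R) = R_f + β·MRP, so the slope of the SML is
MRP = (15.29% − 6.38%) / (2.01 − 0.57) = 8.91% / 1.44 = 6.1875%
R_f = E(R_Harlan) − β_Harlan·MRP = 6.38% − 0.57 × 6.1875% = 2.8531%
E(R_m) = R_f + MRP = 2.8531% + 6.1875% = 9.04%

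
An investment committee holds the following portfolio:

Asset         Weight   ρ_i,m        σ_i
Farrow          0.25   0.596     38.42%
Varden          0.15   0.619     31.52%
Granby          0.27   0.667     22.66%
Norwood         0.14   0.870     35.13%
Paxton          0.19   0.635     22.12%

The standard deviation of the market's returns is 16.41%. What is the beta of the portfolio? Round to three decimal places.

1.199

β_Farrow = 0.596 × 38.42% / 16.41% = 1.3954
β_Varden = 0.619 × 31.52% / 16.41% = 1.1890
β_Granby = 0.667 × 22.66% / 16.41% = 0.9210
β_Norwood = 0.870 × 35.13% / 16.41% = 1.8625
β_Paxton = 0.635 × 22.12% / 16.41% = 0.8560
β_P = Σ w_i β_i = 0.25×1.3954 + 0.15×1.1890 + 0.27×0.9210 + 0.14×1.8625 + 0.19×0.8560 = 1.1993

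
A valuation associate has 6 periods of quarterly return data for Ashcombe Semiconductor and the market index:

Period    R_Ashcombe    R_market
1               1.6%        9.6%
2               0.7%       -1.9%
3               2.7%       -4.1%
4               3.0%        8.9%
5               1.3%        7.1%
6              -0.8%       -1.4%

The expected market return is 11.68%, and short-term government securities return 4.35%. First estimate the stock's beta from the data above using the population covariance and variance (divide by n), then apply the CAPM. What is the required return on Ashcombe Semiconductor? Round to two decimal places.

4.90%

Mean R_i = (1.6 + 0.7 + 2.7 + 3.0 + 1.3 − 0.8) / 6 = 1.4167%
Mean R_m = (9.6 − 1.9 − 4.1 + 8.9 + 7.1 − 1.4) / 6 = 3.0333%
Σ(R_i − R̄_i)(R_m − R̄_m) = 14.2267  ⇒  Cov = 14.2267 / 6 = 2.3711
Σ(R_m − R̄_m)² = 188.9533  ⇒  Var(R_m) = 188.9533 / 6 = 31.4922
β = Cov / Var(R_m) = 2.3711 / 31.4922 = 0.0753
MRP = 11.68% − 4.35% = 7.33%
E(R) = R_f + β × MRP = 4.35% + 0.0753 × 7.33% = 4.90%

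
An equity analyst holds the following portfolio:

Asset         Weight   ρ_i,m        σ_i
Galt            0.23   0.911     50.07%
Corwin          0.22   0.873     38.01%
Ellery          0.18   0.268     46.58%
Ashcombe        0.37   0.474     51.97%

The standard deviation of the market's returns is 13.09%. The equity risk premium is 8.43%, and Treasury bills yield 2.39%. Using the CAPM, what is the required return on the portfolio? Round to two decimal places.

21.16%

β_Galt = 0.911 × 50.07% / 13.09% = 3.4846
β_Corwin = 0.873 × 38.01% / 13.09% = 2.5350
β_Ellery = 0.268 × 46.58% / 13.09% = 0.9537
β_Ashcombe = 0.474 × 51.97% / 13.09% = 1.8819
β_P = Σ w_i β_i = 0.23×3.4846 + 0.22×2.5350 + 0.18×0.9537 + 0.37×1.8819 = 2.2271
E(R_P) = R_f + β_P × MRP = 2.39% + 2.2271 × 8.43% = 21.16%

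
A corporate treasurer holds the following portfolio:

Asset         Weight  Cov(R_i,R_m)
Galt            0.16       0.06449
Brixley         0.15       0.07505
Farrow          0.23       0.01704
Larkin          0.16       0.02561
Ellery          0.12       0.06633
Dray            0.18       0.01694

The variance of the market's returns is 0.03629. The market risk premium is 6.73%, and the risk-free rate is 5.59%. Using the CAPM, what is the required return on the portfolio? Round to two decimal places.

β_Galt = 0.06449 / 0.03629 = 1.7771
β_Brixley = 0.07505 / 0.03629 = 2.0681
β_Farrow = 0.01704 / 0.03629 = 0.4696
β_Larkin = 0.02561 / 0.03629 = 0.7057
β_Ellery = 0.06633 / 0.03629 = 1.8278
β_Dray = 0.01694 / 0.03629 = 0.4668
β_P = Σ w_i β_i = 0.16×1.7771 + 0.15×2.0681 + 0.23×0.4696 + 0.16×0.7057 + 0.12×1.8278 + 0.18×0.4668 = 1.1188
E(R_P) = R_f + β_P × MRP = 5.59% + 1.1188 × 6.73% = 13.12%

13.12%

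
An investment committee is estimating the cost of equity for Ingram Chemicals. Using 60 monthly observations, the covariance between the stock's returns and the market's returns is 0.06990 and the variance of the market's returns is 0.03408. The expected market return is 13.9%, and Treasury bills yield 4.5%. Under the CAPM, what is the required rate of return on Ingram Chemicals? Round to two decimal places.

23.78%

β = Cov(R_i, R_m) / Var(R_m) = 0.06990 / 0.03408 = 2.0511
MRP = 13.9% − 4.5% = 9.40%
E(R) = R_f + β × MRP = 4.5% + 2.0511 × 9.4% = 23.78%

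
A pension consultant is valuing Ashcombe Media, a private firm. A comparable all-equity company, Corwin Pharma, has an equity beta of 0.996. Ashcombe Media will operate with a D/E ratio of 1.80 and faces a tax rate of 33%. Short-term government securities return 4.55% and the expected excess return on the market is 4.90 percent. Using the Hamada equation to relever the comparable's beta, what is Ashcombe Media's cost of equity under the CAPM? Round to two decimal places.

β_L = β_U × [1 + (1 − t)(D/E)] = 0.996 × [1 + (1 − 0.33) × 1.80]
    = 0.996 × [1 + 0.67 × 1.80] = 0.996 × 2.2060 = 2.1972
E(R) = R_f + β_L × MRP = 4.55% + 2.1972 × 4.90% = 15.32%

15.32%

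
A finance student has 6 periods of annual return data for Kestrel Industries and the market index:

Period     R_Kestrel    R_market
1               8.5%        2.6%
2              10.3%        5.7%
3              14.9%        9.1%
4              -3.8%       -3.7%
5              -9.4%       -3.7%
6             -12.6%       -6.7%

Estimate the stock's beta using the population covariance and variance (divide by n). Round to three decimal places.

1.794

Mean R_i = (8.5 + 10.3 + 14.9 − 3.8 − 9.4 − 12.6) / 6 = 1.3167%
Mean R_m = (2.6 + 5.7 + 9.1 − 3.7 − 3.7 − 6.7) / 6 = 0.5500%
Σ(R_i − R̄_i)(R_m − R̄_m) = 345.3150  ⇒  Cov = 345.3150 / 6 = 57.5525
Σ(R_m − R̄_m)² = 192.5150  ⇒  Var(R_m) = 192.5150 / 6 = 32.0858
β = Cov / Var(R_m) = 57.5525 / 32.0858 = 1.7937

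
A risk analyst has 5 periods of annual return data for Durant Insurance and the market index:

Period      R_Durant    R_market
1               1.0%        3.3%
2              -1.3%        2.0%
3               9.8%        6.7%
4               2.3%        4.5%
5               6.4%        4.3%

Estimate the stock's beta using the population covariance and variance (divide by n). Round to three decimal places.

Mean R_i = (1.0 − 1.3 + 9.8 + 2.3 + 6.4) / 5 = 3.6400%
Mean R_m = (3.3 + 2.0 + 6.7 + 4.5 + 4.3) / 5 = 4.1600%
Σ(R_i − R̄_i)(R_m − R̄_m) = 28.5180  ⇒  Cov = 28.5180 / 5 = 5.7036
Σ(R_m − R̄_m)² = 11.9920  ⇒  Var(R_m) = 11.9920 / 5 = 2.3984
β = Cov / Var(R_m) = 5.7036 / 2.3984 = 2.3781

2.378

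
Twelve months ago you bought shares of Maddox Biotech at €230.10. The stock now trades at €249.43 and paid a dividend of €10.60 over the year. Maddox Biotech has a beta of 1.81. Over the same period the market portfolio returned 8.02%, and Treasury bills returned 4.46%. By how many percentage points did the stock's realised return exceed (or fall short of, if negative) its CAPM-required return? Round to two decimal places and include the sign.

+2.10%

Realised HPR = (P1 + D1 − P0) / P0 = (249.43 + 10.60 − 230.10) / 230.10 = 29.93 / 230.10 = 13.0074%
MRP = 8.02% − 4.46% = 3.56%
CAPM required = R_f + β·MRP = 4.46% + 1.81 × 3.56% = 10.9036%
α = realised − required = 13.0074% − 10.9036% = +2.10%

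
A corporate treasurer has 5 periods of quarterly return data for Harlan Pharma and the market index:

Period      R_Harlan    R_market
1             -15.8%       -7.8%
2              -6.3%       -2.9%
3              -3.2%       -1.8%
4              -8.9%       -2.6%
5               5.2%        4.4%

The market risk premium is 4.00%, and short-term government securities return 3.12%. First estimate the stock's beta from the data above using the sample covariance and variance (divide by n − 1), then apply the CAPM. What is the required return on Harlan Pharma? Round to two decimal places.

10.05%

Mean R_i = (-15.8 − 6.3 − 3.2 − 8.9 + 5.2) / 5 = -5.8000%
Mean R_m = (-7.8 − 2.9 − 1.8 − 2.6 + 4.4) / 5 = -2.1400%
Σ(R_i − R̄_i)(R_m − R̄_m) = 131.2300  ⇒  Cov = 131.2300 / 4 = 32.8075
Σ(R_m − R̄_m)² = 75.7120  ⇒  Var(R_m) = 75.7120 / 4 = 18.9280
β = Cov / Var(R_m) = 32.8075 / 18.9280 = 1.7333
E(R) = R_f + β × MRP = 3.12% + 1.7333 × 4.00% = 10.05%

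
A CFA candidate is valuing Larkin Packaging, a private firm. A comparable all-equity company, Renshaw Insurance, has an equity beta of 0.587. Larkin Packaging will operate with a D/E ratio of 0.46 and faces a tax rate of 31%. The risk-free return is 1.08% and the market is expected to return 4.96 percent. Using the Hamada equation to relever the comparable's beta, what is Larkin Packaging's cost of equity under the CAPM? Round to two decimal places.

β_L = β_U × [1 + (1 − t)(D/E)] = 0.587 × [1 + (1 − 0.31) × 0.46]
    = 0.587 × [1 + 0.69 × 0.46] = 0.587 × 1.3174 = 0.7733
MRP = 4.96% − 1.08% = 3.88%
E(R) = R_f + β_L × MRP = 1.08% + 0.7733 × 3.88% = 4.08%

4.08%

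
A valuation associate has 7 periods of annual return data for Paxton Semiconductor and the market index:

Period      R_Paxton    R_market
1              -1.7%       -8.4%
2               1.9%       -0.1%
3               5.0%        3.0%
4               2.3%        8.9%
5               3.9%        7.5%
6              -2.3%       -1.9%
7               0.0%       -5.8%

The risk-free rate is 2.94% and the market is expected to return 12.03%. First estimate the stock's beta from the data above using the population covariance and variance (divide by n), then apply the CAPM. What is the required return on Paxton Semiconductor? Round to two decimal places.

5.80%

Mean R_i = (-1.7 + 1.9 + 5.0 + 2.3 + 3.9 − 2.3 + 0.0) / 7 = 1.3000%
Mean R_m = (-8.4 − 0.1 + 3.0 + 8.9 + 7.5 − 1.9 − 5.8) / 7 = 0.4571%
Σ(R_i − R̄_i)(R_m − R̄_m) = 79.0200  ⇒  Cov = 79.0200 / 7 = 11.2886
Σ(R_m − R̄_m)² = 250.8171  ⇒  Var(R_m) = 250.8171 / 7 = 35.8310
β = Cov / Var(R_m) = 11.2886 / 35.8310 = 0.3151
MRP = 12.03% − 2.94% = 9.09%
E(R) = R_f + β × MRP = 2.94% + 0.3151 × 9.09% = 5.80%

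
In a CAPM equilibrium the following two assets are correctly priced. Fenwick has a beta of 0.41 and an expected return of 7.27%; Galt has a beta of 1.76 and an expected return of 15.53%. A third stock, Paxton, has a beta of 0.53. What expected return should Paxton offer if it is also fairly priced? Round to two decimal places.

8.00%

MRP (SML slope) = (15.53% − 7.27%) / (1.76 − 0.41) = 8.26% / 1.35 = 6.1185%
R_f (intercept) = 7.27% − 0.41 × 6.1185% = 4.7614%
E(R_Paxton) = R_f + β × MRP = 4.7614% + 0.53 × 6.1185% = 8.00%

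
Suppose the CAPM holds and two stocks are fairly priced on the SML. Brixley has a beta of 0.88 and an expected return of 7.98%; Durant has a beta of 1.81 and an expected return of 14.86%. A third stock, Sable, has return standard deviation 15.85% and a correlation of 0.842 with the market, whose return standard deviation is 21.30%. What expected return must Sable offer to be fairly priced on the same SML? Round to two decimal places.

MRP = (14.86% − 7.98%) / (1.81 − 0.88) = 7.3978%
R_f = 7.98% − 0.88 × 7.3978% = 1.4699%
β_Sable = ρ·σ_i/σ_m = 0.842 × 15.85 / 21.30 = 0.6266
E(R_Sable) = R_f + β × MRP = 1.4699% + 0.6266 × 7.3978% = 6.11%

6.11%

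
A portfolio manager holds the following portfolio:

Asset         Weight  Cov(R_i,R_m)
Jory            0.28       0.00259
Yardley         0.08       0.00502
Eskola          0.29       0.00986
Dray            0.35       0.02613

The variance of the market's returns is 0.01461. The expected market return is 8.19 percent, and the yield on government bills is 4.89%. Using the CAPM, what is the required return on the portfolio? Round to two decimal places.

7.86%

β_Jory = 0.00259 / 0.01461 = 0.1773
β_Yardley = 0.00502 / 0.01461 = 0.3436
β_Eskola = 0.00986 / 0.01461 = 0.6749
β_Dray = 0.02613 / 0.01461 = 1.7885
β_P = Σ w_i β_i = 0.28×0.1773 + 0.08×0.3436 + 0.29×0.6749 + 0.35×1.7885 = 0.8988
MRP = 8.19% − 4.89% = 3.30%
E(R_P) = R_f + β_P × MRP = 4.89% + 0.8988 × 3.30% = 7.86%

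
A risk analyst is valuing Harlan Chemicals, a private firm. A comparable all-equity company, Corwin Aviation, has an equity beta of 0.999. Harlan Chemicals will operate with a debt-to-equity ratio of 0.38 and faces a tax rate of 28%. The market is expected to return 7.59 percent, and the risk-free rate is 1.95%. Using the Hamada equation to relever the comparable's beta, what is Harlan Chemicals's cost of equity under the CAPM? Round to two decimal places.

β_L = β_U × [1 + (1 − t)(D/E)] = 0.999 × [1 + (1 − 0.28) × 0.38]
    = 0.999 × [1 + 0.72 × 0.38] = 0.999 × 1.2736 = 1.2723
MRP = 7.59% − 1.95% = 5.64%
E(R) = R_f + β_L × MRP = 1.95% + 1.2723 × 5.64% = 9.13%

9.13%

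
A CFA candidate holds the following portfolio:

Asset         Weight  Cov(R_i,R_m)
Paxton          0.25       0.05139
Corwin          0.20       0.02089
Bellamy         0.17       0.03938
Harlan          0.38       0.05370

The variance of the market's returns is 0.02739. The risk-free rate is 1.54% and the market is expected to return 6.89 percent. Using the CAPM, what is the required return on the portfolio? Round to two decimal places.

β_Paxton = 0.05139 / 0.02739 = 1.8762
β_Corwin = 0.02089 / 0.02739 = 0.7627
β_Bellamy = 0.03938 / 0.02739 = 1.4378
β_Harlan = 0.05370 / 0.02739 = 1.9606
β_P = Σ w_i β_i = 0.25×1.8762 + 0.20×0.7627 + 0.17×1.4378 + 0.38×1.9606 = 1.6110
MRP = 6.89% − 1.54% = 5.35%
E(R_P) = R_f + β_P × MRP = 1.54% + 1.6110 × 5.35% = 10.16%

10.16%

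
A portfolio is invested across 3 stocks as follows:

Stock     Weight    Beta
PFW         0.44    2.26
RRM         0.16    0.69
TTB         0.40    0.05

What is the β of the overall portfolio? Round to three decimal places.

1.125

β_P = Σ w_i β_i = 0.44×2.26 + 0.16×0.69 + 0.40×0.05 = 1.1248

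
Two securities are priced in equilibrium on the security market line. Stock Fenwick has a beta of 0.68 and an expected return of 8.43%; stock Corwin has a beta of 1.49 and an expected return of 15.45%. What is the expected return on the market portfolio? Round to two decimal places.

Both satisfy E(R) = R_f + β·MRP, so the slope of the SML is
MRP = (15.45% − 8.43%) / (1.49 − 0.68) = 7.02% / 0.81 = 8.6667%
R_f = E(R_Fenwick) − β_Fenwick·MRP = 8.43% − 0.68 × 8.6667% = 2.5366%
E(R_m) = R_f + MRP = 2.5366% + 8.6667% = 11.20%

11.20%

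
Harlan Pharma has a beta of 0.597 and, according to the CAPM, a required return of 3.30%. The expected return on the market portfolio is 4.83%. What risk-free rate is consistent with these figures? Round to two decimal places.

E(R) = R_f + β(E(R_m) − R_f) = R_f(1 − β) + β·E(R_m)
3.30% = R_f × (1 − 0.597) + 0.597 × 4.83%
3.30% = R_f × 0.403 + 2.88351%
R_f = (3.30% − 2.88351%) / 0.403 = 1.03%

1.03%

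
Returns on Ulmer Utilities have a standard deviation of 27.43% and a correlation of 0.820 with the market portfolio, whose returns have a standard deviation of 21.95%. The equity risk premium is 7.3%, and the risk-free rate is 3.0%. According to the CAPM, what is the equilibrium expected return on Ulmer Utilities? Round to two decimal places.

β = ρ × σ_i / σ_m = 0.820 × 27.43% / 21.95% = 1.0247
E(R) = 3.0% + 1.0247 × 7.3% = 10.48%

10.48%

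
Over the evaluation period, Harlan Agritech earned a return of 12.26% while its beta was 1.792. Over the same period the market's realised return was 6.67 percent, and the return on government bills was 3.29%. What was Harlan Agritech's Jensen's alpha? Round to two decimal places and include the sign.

+2.91%

Market excess return = 6.67% − 3.29% = 3.38%
CAPM benchmark = R_f + β(R_m − R_f) = 3.29% + 1.792 × 3.38% = 9.34696%
α = actual − benchmark = 12.26% − 9.34696% = +2.91%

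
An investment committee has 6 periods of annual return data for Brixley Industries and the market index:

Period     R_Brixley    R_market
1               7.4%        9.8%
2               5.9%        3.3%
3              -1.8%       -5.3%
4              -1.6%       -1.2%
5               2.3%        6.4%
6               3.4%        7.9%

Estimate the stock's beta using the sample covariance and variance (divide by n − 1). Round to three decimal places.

0.543

Mean R_i = (7.4 + 5.9 − 1.8 − 1.6 + 2.3 + 3.4) / 6 = 2.6000%
Mean R_m = (9.8 + 3.3 − 5.3 − 1.2 + 6.4 + 7.9) / 6 = 3.4833%
Σ(R_i − R̄_i)(R_m − R̄_m) = 90.6900  ⇒  Cov = 90.6900 / 5 = 18.1380
Σ(R_m − R̄_m)² = 167.0283  ⇒  Var(R_m) = 167.0283 / 5 = 33.4057
β = Cov / Var(R_m) = 18.1380 / 33.4057 = 0.5430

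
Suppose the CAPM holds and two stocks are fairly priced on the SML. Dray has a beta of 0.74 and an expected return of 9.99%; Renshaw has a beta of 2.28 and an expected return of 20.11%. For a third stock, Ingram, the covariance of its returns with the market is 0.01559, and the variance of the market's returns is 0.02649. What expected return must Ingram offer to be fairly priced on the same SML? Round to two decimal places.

8.99%

MRP = (20.11% − 9.99%) / (2.28 − 0.74) = 6.5714%
R_f = 9.99% − 0.74 × 6.5714% = 5.1272%
β_Ingram = Cov / Var(R_m) = 0.01559 / 0.02649 = 0.5885
E(R_Ingram) = R_f + β × MRP = 5.1272% + 0.5885 × 6.5714% = 8.99%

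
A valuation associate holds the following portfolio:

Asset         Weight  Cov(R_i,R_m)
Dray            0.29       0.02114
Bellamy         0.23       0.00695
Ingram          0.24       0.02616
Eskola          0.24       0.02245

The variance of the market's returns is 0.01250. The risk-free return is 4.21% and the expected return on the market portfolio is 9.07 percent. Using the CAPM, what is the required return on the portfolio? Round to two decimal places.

11.75%

β_Dray = 0.02114 / 0.01250 = 1.6912
β_Bellamy = 0.00695 / 0.01250 = 0.5560
β_Ingram = 0.02616 / 0.01250 = 2.0928
β_Eskola = 0.02245 / 0.01250 = 1.7960
β_P = Σ w_i β_i = 0.29×1.6912 + 0.23×0.5560 + 0.24×2.0928 + 0.24×1.7960 = 1.5516
MRP = 9.07% − 4.21% = 4.86%
E(R_P) = R_f + β_P × MRP = 4.21% + 1.5516 × 4.86% = 11.75%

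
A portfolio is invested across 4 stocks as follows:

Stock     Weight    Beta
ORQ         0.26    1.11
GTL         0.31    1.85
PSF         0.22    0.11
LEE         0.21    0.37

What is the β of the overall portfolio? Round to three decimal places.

β_P = Σ w_i β_i = 0.26×1.11 + 0.31×1.85 + 0.22×0.11 + 0.21×0.37 = 0.9640

0.964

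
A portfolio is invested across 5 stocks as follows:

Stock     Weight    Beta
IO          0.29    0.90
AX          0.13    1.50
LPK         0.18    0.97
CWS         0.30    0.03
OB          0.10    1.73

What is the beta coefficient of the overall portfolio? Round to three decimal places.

β_P = Σ w_i β_i = 0.29×0.90 + 0.13×1.50 + 0.18×0.97 + 0.30×0.03 + 0.10×1.73 = 0.8126

0.813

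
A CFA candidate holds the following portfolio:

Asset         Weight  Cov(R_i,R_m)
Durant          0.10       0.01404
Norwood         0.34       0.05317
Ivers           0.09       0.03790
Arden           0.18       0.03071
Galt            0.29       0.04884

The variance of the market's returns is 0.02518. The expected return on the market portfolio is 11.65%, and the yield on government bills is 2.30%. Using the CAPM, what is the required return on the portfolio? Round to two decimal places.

β_Durant = 0.01404 / 0.02518 = 0.5576
β_Norwood = 0.05317 / 0.02518 = 2.1116
β_Ivers = 0.03790 / 0.02518 = 1.5052
β_Arden = 0.03071 / 0.02518 = 1.2196
β_Galt = 0.04884 / 0.02518 = 1.9396
β_P = Σ w_i β_i = 0.10×0.5576 + 0.34×2.1116 + 0.09×1.5052 + 0.18×1.2196 + 0.29×1.9396 = 1.6912
MRP = 11.65% − 2.30% = 9.35%
E(R_P) = R_f + β_P × MRP = 2.30% + 1.6912 × 9.35% = 18.11%

18.11%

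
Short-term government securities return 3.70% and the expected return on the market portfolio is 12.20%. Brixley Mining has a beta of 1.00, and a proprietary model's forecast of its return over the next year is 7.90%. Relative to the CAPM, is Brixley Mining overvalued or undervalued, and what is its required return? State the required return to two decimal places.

Overvalued; required return 12.20%

MRP = 12.20% − 3.70% = 8.50%
Required return = R_f + β·MRP = 3.70% + 1.00 × 8.50% = 12.20%
Forecast 7.90% < required 12.20% → the stock plots below the SML → overvalued.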